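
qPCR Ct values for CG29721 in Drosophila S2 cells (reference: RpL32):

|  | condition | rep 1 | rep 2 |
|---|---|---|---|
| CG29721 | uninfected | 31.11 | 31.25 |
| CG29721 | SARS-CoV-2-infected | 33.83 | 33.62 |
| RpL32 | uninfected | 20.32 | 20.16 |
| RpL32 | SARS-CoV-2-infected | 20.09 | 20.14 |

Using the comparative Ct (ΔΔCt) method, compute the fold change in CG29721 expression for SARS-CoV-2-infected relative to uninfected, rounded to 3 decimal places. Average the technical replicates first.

Mean Ct: CG29721 uninfected 31.180; CG29721 SARS-CoV-2-infected 33.725; RpL32 uninfected 20.240; RpL32 SARS-CoV-2-infected 20.115
ΔCt(uninfected) = 31.180 − 20.240 = 10.940
ΔCt(SARS-CoV-2-infected) = 33.725 − 20.115 = 13.610
ΔΔCt = 13.610 − 10.940 = 2.670
Fold change = 2^(−2.670) = 0.1571

0.157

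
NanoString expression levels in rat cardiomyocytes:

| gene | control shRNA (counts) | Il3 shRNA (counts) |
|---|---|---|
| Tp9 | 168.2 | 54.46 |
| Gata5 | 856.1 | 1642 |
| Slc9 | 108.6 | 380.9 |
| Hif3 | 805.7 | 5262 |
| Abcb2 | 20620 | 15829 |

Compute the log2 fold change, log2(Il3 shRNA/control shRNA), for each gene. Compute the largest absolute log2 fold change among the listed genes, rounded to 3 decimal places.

log2(54.46/168.2) = -1.627  (Tp9)
log2(1642/856.1) = 0.940  (Gata5)
log2(380.9/108.6) = 1.810  (Slc9)
log2(5262/805.7) = 2.707  (Hif3)
log2(15829/20620) = -0.381  (Abcb2)
The largest magnitude belongs to Hif3.

2.707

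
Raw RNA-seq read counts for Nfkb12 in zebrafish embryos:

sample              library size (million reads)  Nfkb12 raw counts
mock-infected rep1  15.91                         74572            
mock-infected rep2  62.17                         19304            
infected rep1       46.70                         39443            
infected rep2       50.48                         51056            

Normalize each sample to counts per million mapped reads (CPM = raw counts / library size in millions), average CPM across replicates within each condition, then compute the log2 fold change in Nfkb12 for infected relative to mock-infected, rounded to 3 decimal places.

-1.429

CPM(mock-infected rep1) = 74572 / 15.91 = 4687.1150
CPM(mock-infected rep2) = 19304 / 62.17 = 310.5035
CPM(infected rep1) = 39443 / 46.70 = 844.6039
CPM(infected rep2) = 51056 / 50.48 = 1011.4105
mean CPM(mock-infected) = 2498.8092; mean CPM(infected) = 928.0072
Fold change = 928.0072 / 2498.8092 = 0.37138
log2(0.37138) = -1.4290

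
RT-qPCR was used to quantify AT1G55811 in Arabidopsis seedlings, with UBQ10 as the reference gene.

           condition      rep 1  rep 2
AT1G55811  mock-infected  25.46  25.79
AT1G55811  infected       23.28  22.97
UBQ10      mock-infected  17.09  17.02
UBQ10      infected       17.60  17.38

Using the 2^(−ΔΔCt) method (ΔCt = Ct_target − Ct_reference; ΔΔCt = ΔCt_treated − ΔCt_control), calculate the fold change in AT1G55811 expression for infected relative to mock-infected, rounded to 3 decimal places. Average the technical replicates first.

7.648

Mean Ct: AT1G55811 mock-infected 25.625; AT1G55811 infected 23.125; UBQ10 mock-infected 17.055; UBQ10 infected 17.490
ΔCt(mock-infected) = 25.625 − 17.055 = 8.570
ΔCt(infected) = 23.125 − 17.490 = 5.635
ΔΔCt = 5.635 − 8.570 = -2.935
Fold change = 2^(−(-2.935)) = 2^2.935 = 7.6476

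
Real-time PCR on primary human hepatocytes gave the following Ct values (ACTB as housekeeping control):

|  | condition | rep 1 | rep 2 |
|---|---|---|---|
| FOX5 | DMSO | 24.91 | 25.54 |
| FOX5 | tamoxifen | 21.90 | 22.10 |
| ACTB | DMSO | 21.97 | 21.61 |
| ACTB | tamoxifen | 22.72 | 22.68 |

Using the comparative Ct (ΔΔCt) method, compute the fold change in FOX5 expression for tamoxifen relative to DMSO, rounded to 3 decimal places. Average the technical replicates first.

Mean Ct: FOX5 DMSO 25.225; FOX5 tamoxifen 22.000; ACTB DMSO 21.790; ACTB tamoxifen 22.700
ΔCt(DMSO) = 25.225 − 21.790 = 3.435
ΔCt(tamoxifen) = 22.000 − 22.700 = -0.700
ΔΔCt = -0.700 − 3.435 = -4.135
Fold change = 2^(−(-4.135)) = 2^4.135 = 17.5695

17.569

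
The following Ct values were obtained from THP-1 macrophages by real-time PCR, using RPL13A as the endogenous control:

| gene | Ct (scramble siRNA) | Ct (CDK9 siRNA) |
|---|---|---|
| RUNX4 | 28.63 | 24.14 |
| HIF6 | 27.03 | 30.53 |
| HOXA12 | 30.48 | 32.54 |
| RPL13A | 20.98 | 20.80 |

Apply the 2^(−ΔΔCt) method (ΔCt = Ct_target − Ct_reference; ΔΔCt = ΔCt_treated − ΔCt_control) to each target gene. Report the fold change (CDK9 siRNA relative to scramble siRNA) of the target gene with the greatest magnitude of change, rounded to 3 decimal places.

RUNX4: ΔΔCt = (24.14−20.80) − (28.63−20.98) = 3.34 − 7.65 = -4.31; fold change = 2^4.31 = 19.835
HIF6: ΔΔCt = (30.53−20.80) − (27.03−20.98) = 9.73 − 6.05 = 3.68; fold change = 2^-3.68 = 0.078
HOXA12: ΔΔCt = (32.54−20.80) − (30.48−20.98) = 11.74 − 9.50 = 2.24; fold change = 2^-2.24 = 0.212
RUNX4 has the largest |ΔΔCt| = 4.31.

19.835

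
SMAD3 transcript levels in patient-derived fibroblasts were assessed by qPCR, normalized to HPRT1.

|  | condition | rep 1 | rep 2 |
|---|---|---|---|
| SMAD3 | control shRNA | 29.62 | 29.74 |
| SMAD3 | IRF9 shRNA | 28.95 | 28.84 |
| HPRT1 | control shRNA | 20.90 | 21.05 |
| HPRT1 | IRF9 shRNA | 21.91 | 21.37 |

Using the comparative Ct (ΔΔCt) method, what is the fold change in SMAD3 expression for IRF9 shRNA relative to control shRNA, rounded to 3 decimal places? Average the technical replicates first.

Mean Ct: SMAD3 control shRNA 29.680; SMAD3 IRF9 shRNA 28.895; HPRT1 control shRNA 20.975; HPRT1 IRF9 shRNA 21.640
ΔCt(control shRNA) = 29.680 − 20.975 = 8.705
ΔCt(IRF9 shRNA) = 28.895 − 21.640 = 7.255
ΔΔCt = 7.255 − 8.705 = -1.450
Fold change = 2^(−(-1.450)) = 2^1.450 = 2.7321

2.732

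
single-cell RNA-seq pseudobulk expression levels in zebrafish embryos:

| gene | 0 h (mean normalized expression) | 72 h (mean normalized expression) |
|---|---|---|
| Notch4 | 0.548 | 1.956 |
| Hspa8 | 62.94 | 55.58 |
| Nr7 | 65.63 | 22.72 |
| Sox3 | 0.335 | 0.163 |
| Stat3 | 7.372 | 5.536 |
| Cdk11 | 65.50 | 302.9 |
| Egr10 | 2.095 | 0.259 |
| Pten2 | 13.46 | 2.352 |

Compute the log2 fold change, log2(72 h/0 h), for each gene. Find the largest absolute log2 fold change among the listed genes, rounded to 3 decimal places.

3.016

log2(1.956/0.548) = 1.836  (Notch4)
log2(55.58/62.94) = -0.179  (Hspa8)
log2(22.72/65.63) = -1.530  (Nr7)
log2(0.163/0.335) = -1.039  (Sox3)
log2(5.536/7.372) = -0.413  (Stat3)
log2(302.9/65.50) = 2.209  (Cdk11)
log2(0.259/2.095) = -3.016  (Egr10)
log2(2.352/13.46) = -2.517  (Pten2)
The largest magnitude belongs to Egr10.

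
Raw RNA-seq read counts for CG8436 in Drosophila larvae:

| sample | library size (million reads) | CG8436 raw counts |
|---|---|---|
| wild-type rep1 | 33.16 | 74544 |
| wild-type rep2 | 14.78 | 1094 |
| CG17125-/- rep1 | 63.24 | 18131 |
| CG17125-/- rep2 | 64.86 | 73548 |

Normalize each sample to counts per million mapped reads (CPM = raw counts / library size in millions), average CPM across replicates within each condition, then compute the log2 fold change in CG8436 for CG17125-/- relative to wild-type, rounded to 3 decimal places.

CPM(wild-type rep1) = 74544 / 33.16 = 2248.0097
CPM(wild-type rep2) = 1094 / 14.78 = 74.0189
CPM(CG17125-/- rep1) = 18131 / 63.24 = 286.7015
CPM(CG17125-/- rep2) = 73548 / 64.86 = 1133.9500
mean CPM(wild-type) = 1161.0143; mean CPM(CG17125-/-) = 710.3258
Fold change = 710.3258 / 1161.0143 = 0.61181
log2(0.61181) = -0.7088

-0.709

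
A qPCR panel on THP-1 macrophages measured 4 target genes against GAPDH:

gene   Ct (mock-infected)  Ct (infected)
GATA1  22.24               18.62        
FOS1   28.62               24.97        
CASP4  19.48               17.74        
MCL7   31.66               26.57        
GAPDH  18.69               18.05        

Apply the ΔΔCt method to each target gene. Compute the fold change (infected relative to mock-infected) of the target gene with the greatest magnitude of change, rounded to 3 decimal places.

GATA1: ΔΔCt = (18.62−18.05) − (22.24−18.69) = 0.57 − 3.55 = -2.98; fold change = 2^2.98 = 7.890
FOS1: ΔΔCt = (24.97−18.05) − (28.62−18.69) = 6.92 − 9.93 = -3.01; fold change = 2^3.01 = 8.056
CASP4: ΔΔCt = (17.74−18.05) − (19.48−18.69) = -0.31 − 0.79 = -1.10; fold change = 2^1.10 = 2.144
MCL7: ΔΔCt = (26.57−18.05) − (31.66−18.69) = 8.52 − 12.97 = -4.45; fold change = 2^4.45 = 21.857
MCL7 has the largest |ΔΔCt| = 4.45.

21.857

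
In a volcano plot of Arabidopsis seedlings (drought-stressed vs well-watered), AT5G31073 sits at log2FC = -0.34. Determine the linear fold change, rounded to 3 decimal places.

Fold change = 2^(-0.34) = 0.7900

0.790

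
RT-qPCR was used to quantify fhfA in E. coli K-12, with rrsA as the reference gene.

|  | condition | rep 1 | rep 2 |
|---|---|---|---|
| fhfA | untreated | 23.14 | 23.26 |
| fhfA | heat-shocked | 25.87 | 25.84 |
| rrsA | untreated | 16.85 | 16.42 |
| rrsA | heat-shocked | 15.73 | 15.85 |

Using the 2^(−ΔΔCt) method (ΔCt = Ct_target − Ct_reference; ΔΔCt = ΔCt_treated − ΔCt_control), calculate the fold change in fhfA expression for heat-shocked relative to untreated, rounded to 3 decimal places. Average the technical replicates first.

0.088

Mean Ct: fhfA untreated 23.200; fhfA heat-shocked 25.855; rrsA untreated 16.635; rrsA heat-shocked 15.790
ΔCt(untreated) = 23.200 − 16.635 = 6.565
ΔCt(heat-shocked) = 25.855 − 15.790 = 10.065
ΔΔCt = 10.065 − 6.565 = 3.500
Fold change = 2^(−3.500) = 0.0884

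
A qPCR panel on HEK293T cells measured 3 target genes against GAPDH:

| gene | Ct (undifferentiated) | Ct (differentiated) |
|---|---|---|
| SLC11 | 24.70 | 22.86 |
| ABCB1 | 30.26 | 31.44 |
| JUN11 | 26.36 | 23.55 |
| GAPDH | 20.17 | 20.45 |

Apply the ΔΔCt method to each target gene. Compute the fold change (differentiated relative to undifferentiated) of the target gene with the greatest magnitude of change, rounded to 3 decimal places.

8.515

SLC11: ΔΔCt = (22.86−20.45) − (24.70−20.17) = 2.41 − 4.53 = -2.12; fold change = 2^2.12 = 4.347
ABCB1: ΔΔCt = (31.44−20.45) − (30.26−20.17) = 10.99 − 10.09 = 0.90; fold change = 2^-0.90 = 0.536
JUN11: ΔΔCt = (23.55−20.45) − (26.36−20.17) = 3.10 − 6.19 = -3.09; fold change = 2^3.09 = 8.515
JUN11 has the largest |ΔΔCt| = 3.09.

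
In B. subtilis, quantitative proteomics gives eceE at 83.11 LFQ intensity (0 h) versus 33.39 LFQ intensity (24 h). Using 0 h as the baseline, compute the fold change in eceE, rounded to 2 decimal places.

0.40

Fold change = 33.39 / 83.11 = 0.402
eceE is downregulated.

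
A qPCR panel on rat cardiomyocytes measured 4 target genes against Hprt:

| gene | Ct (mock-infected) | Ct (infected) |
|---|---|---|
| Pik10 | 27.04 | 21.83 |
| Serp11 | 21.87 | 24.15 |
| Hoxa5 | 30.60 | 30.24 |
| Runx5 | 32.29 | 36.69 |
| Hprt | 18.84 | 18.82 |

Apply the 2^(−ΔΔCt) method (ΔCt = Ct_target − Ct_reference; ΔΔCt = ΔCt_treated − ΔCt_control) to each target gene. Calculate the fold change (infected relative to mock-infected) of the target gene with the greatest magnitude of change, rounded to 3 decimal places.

36.504

Pik10: ΔΔCt = (21.83−18.82) − (27.04−18.84) = 3.01 − 8.20 = -5.19; fold change = 2^5.19 = 36.504
Serp11: ΔΔCt = (24.15−18.82) − (21.87−18.84) = 5.33 − 3.03 = 2.30; fold change = 2^-2.30 = 0.203
Hoxa5: ΔΔCt = (30.24−18.82) − (30.60−18.84) = 11.42 − 11.76 = -0.34; fold change = 2^0.34 = 1.266
Runx5: ΔΔCt = (36.69−18.82) − (32.29−18.84) = 17.87 − 13.45 = 4.42; fold change = 2^-4.42 = 0.047
Pik10 has the largest |ΔΔCt| = 5.19.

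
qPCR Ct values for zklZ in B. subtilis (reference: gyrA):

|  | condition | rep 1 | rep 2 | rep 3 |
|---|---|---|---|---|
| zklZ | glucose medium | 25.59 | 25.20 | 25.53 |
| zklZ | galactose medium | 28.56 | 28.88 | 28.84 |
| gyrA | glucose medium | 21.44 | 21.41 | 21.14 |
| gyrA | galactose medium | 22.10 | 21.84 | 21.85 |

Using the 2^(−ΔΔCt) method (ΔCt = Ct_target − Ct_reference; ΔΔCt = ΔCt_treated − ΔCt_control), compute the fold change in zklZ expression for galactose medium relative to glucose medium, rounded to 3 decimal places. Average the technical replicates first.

Mean Ct: zklZ glucose medium 25.440; zklZ galactose medium 28.760; gyrA glucose medium 21.330; gyrA galactose medium 21.930
ΔCt(glucose medium) = 25.440 − 21.330 = 4.110
ΔCt(galactose medium) = 28.760 − 21.930 = 6.830
ΔΔCt = 6.830 − 4.110 = 2.720
Fold change = 2^(−2.720) = 0.1518

0.152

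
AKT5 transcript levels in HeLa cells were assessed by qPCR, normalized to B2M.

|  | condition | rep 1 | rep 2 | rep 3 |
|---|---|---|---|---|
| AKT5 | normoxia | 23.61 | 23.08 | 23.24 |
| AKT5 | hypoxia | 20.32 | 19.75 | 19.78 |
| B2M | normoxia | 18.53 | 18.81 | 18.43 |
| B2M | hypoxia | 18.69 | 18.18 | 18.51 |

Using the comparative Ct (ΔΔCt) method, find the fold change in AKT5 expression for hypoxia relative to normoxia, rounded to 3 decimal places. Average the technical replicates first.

Mean Ct: AKT5 normoxia 23.310; AKT5 hypoxia 19.950; B2M normoxia 18.590; B2M hypoxia 18.460
ΔCt(normoxia) = 23.310 − 18.590 = 4.720
ΔCt(hypoxia) = 19.950 − 18.460 = 1.490
ΔΔCt = 1.490 − 4.720 = -3.230
Fold change = 2^(−(-3.230)) = 2^3.230 = 9.3827

9.383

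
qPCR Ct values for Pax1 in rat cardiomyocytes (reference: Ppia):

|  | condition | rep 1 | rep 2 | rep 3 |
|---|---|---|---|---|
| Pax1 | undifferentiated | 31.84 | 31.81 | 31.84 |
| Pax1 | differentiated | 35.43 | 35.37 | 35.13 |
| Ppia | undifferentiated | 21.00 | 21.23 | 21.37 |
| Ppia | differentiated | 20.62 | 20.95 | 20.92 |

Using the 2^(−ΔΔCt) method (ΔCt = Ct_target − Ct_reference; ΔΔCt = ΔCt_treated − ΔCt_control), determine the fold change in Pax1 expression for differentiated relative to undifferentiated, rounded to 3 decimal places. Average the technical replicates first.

Mean Ct: Pax1 undifferentiated 31.830; Pax1 differentiated 35.310; Ppia undifferentiated 21.200; Ppia differentiated 20.830
ΔCt(undifferentiated) = 31.830 − 21.200 = 10.630
ΔCt(differentiated) = 35.310 − 20.830 = 14.480
ΔΔCt = 14.480 − 10.630 = 3.850
Fold change = 2^(−3.850) = 0.0693

0.069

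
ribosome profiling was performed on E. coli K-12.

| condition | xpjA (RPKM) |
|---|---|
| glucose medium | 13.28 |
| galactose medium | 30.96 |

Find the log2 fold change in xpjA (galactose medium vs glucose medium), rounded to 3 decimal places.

Fold change = 30.96 / 13.28 = 2.3313
log2(2.3313) = 1.2212

1.221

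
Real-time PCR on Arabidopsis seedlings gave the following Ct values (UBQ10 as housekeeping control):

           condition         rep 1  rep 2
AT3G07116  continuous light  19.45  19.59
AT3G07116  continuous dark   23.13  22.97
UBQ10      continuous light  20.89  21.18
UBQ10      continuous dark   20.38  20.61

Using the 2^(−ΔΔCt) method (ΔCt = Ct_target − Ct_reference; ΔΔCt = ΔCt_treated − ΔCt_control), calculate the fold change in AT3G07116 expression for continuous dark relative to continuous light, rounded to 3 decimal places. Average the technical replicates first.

Mean Ct: AT3G07116 continuous light 19.520; AT3G07116 continuous dark 23.050; UBQ10 continuous light 21.035; UBQ10 continuous dark 20.495
ΔCt(continuous light) = 19.520 − 21.035 = -1.515
ΔCt(continuous dark) = 23.050 − 20.495 = 2.555
ΔΔCt = 2.555 − (-1.515) = 4.070
Fold change = 2^(−4.070) = 0.0595

0.060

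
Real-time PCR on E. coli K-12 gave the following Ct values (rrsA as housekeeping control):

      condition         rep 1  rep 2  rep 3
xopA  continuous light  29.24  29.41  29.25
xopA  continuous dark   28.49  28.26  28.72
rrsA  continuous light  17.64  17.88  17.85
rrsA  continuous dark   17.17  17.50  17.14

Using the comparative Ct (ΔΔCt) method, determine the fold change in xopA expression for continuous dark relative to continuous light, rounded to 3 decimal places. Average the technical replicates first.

1.223

Mean Ct: xopA continuous light 29.300; xopA continuous dark 28.490; rrsA continuous light 17.790; rrsA continuous dark 17.270
ΔCt(continuous light) = 29.300 − 17.790 = 11.510
ΔCt(continuous dark) = 28.490 − 17.270 = 11.220
ΔΔCt = 11.220 − 11.510 = -0.290
Fold change = 2^(−(-0.290)) = 2^0.290 = 1.2226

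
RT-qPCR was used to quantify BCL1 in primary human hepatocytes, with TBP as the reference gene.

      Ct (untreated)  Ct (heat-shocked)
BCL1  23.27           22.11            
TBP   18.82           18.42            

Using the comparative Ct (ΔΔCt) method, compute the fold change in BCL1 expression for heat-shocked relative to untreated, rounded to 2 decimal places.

ΔCt(untreated) = 23.270 − 18.820 = 4.450
ΔCt(heat-shocked) = 22.110 − 18.420 = 3.690
ΔΔCt = 3.690 − 4.450 = -0.760
Fold change = 2^(−(-0.760)) = 2^0.760 = 1.693

1.69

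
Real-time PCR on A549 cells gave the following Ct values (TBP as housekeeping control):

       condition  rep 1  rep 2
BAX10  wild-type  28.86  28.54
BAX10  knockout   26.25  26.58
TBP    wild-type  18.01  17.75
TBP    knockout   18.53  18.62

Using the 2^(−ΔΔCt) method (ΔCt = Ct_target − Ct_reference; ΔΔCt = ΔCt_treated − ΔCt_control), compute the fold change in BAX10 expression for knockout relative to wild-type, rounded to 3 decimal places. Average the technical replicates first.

7.890

Mean Ct: BAX10 wild-type 28.700; BAX10 knockout 26.415; TBP wild-type 17.880; TBP knockout 18.575
ΔCt(wild-type) = 28.700 − 17.880 = 10.820
ΔCt(knockout) = 26.415 − 18.575 = 7.840
ΔΔCt = 7.840 − 10.820 = -2.980
Fold change = 2^(−(-2.980)) = 2^2.980 = 7.8899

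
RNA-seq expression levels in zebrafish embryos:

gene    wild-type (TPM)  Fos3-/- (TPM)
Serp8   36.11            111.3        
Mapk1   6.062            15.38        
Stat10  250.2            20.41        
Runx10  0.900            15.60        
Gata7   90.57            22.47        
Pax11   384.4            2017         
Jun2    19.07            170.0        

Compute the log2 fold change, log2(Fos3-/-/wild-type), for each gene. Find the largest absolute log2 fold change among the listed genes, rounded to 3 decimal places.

log2(111.3/36.11) = 1.624  (Serp8)
log2(15.38/6.062) = 1.343  (Mapk1)
log2(20.41/250.2) = -3.616  (Stat10)
log2(15.60/0.900) = 4.115  (Runx10)
log2(22.47/90.57) = -2.011  (Gata7)
log2(2017/384.4) = 2.392  (Pax11)
log2(170.0/19.07) = 3.156  (Jun2)
The largest magnitude belongs to Runx10.

4.115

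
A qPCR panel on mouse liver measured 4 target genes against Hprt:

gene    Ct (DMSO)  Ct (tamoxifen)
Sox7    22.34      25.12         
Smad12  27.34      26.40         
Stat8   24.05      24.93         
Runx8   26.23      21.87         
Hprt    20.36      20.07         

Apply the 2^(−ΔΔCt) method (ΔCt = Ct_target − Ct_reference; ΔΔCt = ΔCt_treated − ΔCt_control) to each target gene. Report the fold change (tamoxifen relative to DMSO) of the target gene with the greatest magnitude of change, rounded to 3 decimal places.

Sox7: ΔΔCt = (25.12−20.07) − (22.34−20.36) = 5.05 − 1.98 = 3.07; fold change = 2^-3.07 = 0.119
Smad12: ΔΔCt = (26.40−20.07) − (27.34−20.36) = 6.33 − 6.98 = -0.65; fold change = 2^0.65 = 1.569
Stat8: ΔΔCt = (24.93−20.07) − (24.05−20.36) = 4.86 − 3.69 = 1.17; fold change = 2^-1.17 = 0.444
Runx8: ΔΔCt = (21.87−20.07) − (26.23−20.36) = 1.80 − 5.87 = -4.07; fold change = 2^4.07 = 16.795
Runx8 has the largest |ΔΔCt| = 4.07.

16.795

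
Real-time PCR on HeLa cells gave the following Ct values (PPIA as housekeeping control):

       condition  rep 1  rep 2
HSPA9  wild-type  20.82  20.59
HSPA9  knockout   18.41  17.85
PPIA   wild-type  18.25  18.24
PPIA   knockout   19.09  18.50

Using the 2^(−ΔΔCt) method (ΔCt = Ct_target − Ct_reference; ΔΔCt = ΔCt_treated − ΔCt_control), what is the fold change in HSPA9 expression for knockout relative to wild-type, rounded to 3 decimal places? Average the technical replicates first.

8.724

Mean Ct: HSPA9 wild-type 20.705; HSPA9 knockout 18.130; PPIA wild-type 18.245; PPIA knockout 18.795
ΔCt(wild-type) = 20.705 − 18.245 = 2.460
ΔCt(knockout) = 18.130 − 18.795 = -0.665
ΔΔCt = -0.665 − 2.460 = -3.125
Fold change = 2^(−(-3.125)) = 2^3.125 = 8.7241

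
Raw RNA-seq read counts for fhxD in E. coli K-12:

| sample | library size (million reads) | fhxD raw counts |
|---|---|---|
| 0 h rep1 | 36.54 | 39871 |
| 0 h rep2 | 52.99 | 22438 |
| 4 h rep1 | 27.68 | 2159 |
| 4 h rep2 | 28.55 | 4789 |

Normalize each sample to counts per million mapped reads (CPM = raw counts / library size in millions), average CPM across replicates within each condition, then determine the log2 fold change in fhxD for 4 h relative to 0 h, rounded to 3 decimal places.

-2.624

CPM(0 h rep1) = 39871 / 36.54 = 1091.1604
CPM(0 h rep2) = 22438 / 52.99 = 423.4384
CPM(4 h rep1) = 2159 / 27.68 = 77.9986
CPM(4 h rep2) = 4789 / 28.55 = 167.7408
mean CPM(0 h) = 757.2994; mean CPM(4 h) = 122.8697
Fold change = 122.8697 / 757.2994 = 0.16225
log2(0.16225) = -2.6237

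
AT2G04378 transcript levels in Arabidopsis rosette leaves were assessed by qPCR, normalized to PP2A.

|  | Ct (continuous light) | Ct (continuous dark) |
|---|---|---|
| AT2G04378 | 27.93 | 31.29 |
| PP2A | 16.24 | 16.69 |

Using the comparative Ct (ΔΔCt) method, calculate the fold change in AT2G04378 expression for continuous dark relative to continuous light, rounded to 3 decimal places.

ΔCt(continuous light) = 27.930 − 16.240 = 11.690
ΔCt(continuous dark) = 31.290 − 16.690 = 14.600
ΔΔCt = 14.600 − 11.690 = 2.910
Fold change = 2^(−2.910) = 0.1330

0.133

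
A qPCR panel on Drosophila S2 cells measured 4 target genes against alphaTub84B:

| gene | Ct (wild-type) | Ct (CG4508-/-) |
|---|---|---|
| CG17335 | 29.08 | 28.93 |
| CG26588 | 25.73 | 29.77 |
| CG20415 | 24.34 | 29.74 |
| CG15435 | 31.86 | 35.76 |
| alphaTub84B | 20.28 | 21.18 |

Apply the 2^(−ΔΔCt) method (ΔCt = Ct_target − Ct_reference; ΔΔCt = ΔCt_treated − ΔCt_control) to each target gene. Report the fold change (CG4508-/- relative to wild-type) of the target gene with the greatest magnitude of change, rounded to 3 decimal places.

CG17335: ΔΔCt = (28.93−21.18) − (29.08−20.28) = 7.75 − 8.80 = -1.05; fold change = 2^1.05 = 2.071
CG26588: ΔΔCt = (29.77−21.18) − (25.73−20.28) = 8.59 − 5.45 = 3.14; fold change = 2^-3.14 = 0.113
CG20415: ΔΔCt = (29.74−21.18) − (24.34−20.28) = 8.56 − 4.06 = 4.50; fold change = 2^-4.50 = 0.044
CG15435: ΔΔCt = (35.76−21.18) − (31.86−20.28) = 14.58 − 11.58 = 3.00; fold change = 2^-3.00 = 0.125
CG20415 has the largest |ΔΔCt| = 4.50.

0.044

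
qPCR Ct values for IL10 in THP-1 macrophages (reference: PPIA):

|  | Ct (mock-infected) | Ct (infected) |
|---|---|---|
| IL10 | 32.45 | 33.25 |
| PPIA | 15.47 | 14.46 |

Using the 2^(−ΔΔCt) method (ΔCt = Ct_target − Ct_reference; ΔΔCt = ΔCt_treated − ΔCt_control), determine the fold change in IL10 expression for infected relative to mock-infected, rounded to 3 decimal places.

ΔCt(mock-infected) = 32.450 − 15.470 = 16.980
ΔCt(infected) = 33.250 − 14.460 = 18.790
ΔΔCt = 18.790 − 16.980 = 1.810
Fold change = 2^(−1.810) = 0.2852

0.285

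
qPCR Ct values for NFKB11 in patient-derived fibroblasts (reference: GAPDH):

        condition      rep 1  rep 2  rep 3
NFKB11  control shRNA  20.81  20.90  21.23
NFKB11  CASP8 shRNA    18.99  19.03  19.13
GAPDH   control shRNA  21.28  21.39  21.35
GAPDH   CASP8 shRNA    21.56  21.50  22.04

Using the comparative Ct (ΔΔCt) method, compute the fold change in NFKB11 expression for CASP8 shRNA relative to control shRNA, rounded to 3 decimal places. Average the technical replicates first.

Mean Ct: NFKB11 control shRNA 20.980; NFKB11 CASP8 shRNA 19.050; GAPDH control shRNA 21.340; GAPDH CASP8 shRNA 21.700
ΔCt(control shRNA) = 20.980 − 21.340 = -0.360
ΔCt(CASP8 shRNA) = 19.050 − 21.700 = -2.650
ΔΔCt = -2.650 − (-0.360) = -2.290
Fold change = 2^(−(-2.290)) = 2^2.290 = 4.8906

4.891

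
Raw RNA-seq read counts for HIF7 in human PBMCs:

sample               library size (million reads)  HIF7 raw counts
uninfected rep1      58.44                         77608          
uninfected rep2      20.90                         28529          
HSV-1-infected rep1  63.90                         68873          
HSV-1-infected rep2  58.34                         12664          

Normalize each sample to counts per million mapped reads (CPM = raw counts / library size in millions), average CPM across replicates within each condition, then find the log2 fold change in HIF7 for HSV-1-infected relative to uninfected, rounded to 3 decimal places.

CPM(uninfected rep1) = 77608 / 58.44 = 1327.9945
CPM(uninfected rep2) = 28529 / 20.90 = 1365.0239
CPM(HSV-1-infected rep1) = 68873 / 63.90 = 1077.8247
CPM(HSV-1-infected rep2) = 12664 / 58.34 = 217.0723
mean CPM(uninfected) = 1346.5092; mean CPM(HSV-1-infected) = 647.4485
Fold change = 647.4485 / 1346.5092 = 0.48083
log2(0.48083) = -1.0564

-1.056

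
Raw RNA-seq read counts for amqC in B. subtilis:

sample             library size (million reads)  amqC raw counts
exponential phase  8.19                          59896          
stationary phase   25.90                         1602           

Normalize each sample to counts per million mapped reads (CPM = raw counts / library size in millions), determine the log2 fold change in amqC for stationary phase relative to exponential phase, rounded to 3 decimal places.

-6.886

CPM(exponential phase) = 59896 / 8.19 = 7313.3089
CPM(stationary phase) = 1602 / 25.90 = 61.8533
Fold change = 61.8533 / 7313.3089 = 0.00846
log2(0.00846) = -6.8855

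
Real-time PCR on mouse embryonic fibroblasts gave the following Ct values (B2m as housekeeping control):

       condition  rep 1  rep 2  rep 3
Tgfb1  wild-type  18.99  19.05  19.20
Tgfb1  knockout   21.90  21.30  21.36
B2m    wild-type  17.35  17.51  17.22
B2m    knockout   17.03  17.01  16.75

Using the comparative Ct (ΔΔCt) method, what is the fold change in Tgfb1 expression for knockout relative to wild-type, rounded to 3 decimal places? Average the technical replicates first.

Mean Ct: Tgfb1 wild-type 19.080; Tgfb1 knockout 21.520; B2m wild-type 17.360; B2m knockout 16.930
ΔCt(wild-type) = 19.080 − 17.360 = 1.720
ΔCt(knockout) = 21.520 − 16.930 = 4.590
ΔΔCt = 4.590 − 1.720 = 2.870
Fold change = 2^(−2.870) = 0.1368

0.137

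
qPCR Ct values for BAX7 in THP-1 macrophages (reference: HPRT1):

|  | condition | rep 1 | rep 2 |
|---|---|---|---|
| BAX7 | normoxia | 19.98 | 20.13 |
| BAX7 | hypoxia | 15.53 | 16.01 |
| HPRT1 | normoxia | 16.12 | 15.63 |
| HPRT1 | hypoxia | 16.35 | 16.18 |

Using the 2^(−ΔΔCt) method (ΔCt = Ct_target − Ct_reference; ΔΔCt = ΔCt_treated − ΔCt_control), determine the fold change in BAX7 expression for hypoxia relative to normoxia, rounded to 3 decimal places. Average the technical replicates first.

25.546

Mean Ct: BAX7 normoxia 20.055; BAX7 hypoxia 15.770; HPRT1 normoxia 15.875; HPRT1 hypoxia 16.265
ΔCt(normoxia) = 20.055 − 15.875 = 4.180
ΔCt(hypoxia) = 15.770 − 16.265 = -0.495
ΔΔCt = -0.495 − 4.180 = -4.675
Fold change = 2^(−(-4.675)) = 2^4.675 = 25.5455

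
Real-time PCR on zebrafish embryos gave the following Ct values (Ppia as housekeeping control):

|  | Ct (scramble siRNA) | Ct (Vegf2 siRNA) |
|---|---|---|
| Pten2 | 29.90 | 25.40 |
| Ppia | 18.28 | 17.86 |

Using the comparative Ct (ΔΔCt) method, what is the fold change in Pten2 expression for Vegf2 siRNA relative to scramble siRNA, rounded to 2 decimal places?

16.91

ΔCt(scramble siRNA) = 29.900 − 18.280 = 11.620
ΔCt(Vegf2 siRNA) = 25.400 − 17.860 = 7.540
ΔΔCt = 7.540 − 11.620 = -4.080
Fold change = 2^(−(-4.080)) = 2^4.080 = 16.912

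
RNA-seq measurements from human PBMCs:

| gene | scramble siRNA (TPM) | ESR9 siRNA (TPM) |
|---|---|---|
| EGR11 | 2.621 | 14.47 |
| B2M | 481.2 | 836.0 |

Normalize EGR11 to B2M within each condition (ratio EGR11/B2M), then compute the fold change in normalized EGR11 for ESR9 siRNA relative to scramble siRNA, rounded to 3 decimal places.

3.178

EGR11/B2M (scramble siRNA) = 2.621 / 481.2 = 0.0054468
EGR11/B2M (ESR9 siRNA) = 14.47 / 836.0 = 0.017309
Fold change = 0.017309 / 0.0054468 = 3.1778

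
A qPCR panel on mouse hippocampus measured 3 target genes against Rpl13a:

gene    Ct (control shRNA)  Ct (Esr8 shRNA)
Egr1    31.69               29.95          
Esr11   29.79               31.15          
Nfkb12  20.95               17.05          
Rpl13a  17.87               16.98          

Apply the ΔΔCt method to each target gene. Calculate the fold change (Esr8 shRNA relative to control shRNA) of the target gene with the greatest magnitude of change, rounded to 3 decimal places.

Egr1: ΔΔCt = (29.95−16.98) − (31.69−17.87) = 12.97 − 13.82 = -0.85; fold change = 2^0.85 = 1.803
Esr11: ΔΔCt = (31.15−16.98) − (29.79−17.87) = 14.17 − 11.92 = 2.25; fold change = 2^-2.25 = 0.210
Nfkb12: ΔΔCt = (17.05−16.98) − (20.95−17.87) = 0.07 − 3.08 = -3.01; fold change = 2^3.01 = 8.056
Nfkb12 has the largest |ΔΔCt| = 3.01.

8.056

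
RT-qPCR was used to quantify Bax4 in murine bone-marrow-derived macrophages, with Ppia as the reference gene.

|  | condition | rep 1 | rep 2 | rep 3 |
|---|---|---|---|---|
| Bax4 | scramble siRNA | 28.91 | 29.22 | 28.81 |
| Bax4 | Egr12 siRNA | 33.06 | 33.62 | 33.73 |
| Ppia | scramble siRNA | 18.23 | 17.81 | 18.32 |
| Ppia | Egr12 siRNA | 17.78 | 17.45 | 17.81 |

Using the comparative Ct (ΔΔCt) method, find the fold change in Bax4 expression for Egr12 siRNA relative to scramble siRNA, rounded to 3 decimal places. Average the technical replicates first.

0.033

Mean Ct: Bax4 scramble siRNA 28.980; Bax4 Egr12 siRNA 33.470; Ppia scramble siRNA 18.120; Ppia Egr12 siRNA 17.680
ΔCt(scramble siRNA) = 28.980 − 18.120 = 10.860
ΔCt(Egr12 siRNA) = 33.470 − 17.680 = 15.790
ΔΔCt = 15.790 − 10.860 = 4.930
Fold change = 2^(−4.930) = 0.0328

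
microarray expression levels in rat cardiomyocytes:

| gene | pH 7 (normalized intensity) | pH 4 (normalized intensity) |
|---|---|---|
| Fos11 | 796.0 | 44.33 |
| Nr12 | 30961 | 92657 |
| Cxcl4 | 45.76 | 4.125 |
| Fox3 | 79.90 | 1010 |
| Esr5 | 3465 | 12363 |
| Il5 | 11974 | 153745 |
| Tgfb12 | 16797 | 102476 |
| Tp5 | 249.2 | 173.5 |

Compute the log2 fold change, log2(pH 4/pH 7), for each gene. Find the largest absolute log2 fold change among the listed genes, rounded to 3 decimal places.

4.166

log2(44.33/796.0) = -4.166  (Fos11)
log2(92657/30961) = 1.581  (Nr12)
log2(4.125/45.76) = -3.472  (Cxcl4)
log2(1010/79.90) = 3.660  (Fox3)
log2(12363/3465) = 1.835  (Esr5)
log2(153745/11974) = 3.683  (Il5)
log2(102476/16797) = 2.609  (Tgfb12)
log2(173.5/249.2) = -0.522  (Tp5)
The largest magnitude belongs to Fos11.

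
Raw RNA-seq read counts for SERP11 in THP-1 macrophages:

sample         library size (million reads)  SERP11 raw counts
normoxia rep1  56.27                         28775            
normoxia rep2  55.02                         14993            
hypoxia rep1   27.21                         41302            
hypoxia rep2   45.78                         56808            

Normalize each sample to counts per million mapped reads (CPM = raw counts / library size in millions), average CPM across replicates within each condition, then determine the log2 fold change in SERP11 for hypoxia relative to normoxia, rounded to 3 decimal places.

1.815

CPM(normoxia rep1) = 28775 / 56.27 = 511.3737
CPM(normoxia rep2) = 14993 / 55.02 = 272.5009
CPM(hypoxia rep1) = 41302 / 27.21 = 1517.8978
CPM(hypoxia rep2) = 56808 / 45.78 = 1240.8912
mean CPM(normoxia) = 391.9373; mean CPM(hypoxia) = 1379.3945
Fold change = 1379.3945 / 391.9373 = 3.51943
log2(3.51943) = 1.8153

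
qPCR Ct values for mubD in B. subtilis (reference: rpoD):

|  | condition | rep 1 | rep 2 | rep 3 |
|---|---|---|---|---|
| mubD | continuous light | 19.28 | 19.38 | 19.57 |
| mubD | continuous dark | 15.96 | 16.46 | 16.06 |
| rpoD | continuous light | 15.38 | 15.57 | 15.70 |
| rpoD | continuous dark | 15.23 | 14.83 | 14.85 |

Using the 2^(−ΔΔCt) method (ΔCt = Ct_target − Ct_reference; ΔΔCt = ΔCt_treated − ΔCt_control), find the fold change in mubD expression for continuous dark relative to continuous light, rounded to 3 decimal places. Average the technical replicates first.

6.364

Mean Ct: mubD continuous light 19.410; mubD continuous dark 16.160; rpoD continuous light 15.550; rpoD continuous dark 14.970
ΔCt(continuous light) = 19.410 − 15.550 = 3.860
ΔCt(continuous dark) = 16.160 − 14.970 = 1.190
ΔΔCt = 1.190 − 3.860 = -2.670
Fold change = 2^(−(-2.670)) = 2^2.670 = 6.3643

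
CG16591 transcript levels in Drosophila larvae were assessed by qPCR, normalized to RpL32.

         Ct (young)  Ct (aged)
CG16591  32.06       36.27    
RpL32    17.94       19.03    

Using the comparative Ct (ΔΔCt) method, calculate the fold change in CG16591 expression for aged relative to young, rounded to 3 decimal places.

ΔCt(young) = 32.060 − 17.940 = 14.120
ΔCt(aged) = 36.270 − 19.030 = 17.240
ΔΔCt = 17.240 − 14.120 = 3.120
Fold change = 2^(−3.120) = 0.1150

0.115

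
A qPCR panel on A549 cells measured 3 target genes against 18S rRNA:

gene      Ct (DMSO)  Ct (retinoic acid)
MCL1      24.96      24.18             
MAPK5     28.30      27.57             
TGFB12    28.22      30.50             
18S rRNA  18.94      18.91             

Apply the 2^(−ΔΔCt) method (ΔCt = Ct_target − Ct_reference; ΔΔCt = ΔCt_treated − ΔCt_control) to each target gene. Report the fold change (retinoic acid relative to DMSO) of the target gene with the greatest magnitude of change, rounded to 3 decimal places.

0.202

MCL1: ΔΔCt = (24.18−18.91) − (24.96−18.94) = 5.27 − 6.02 = -0.75; fold change = 2^0.75 = 1.682
MAPK5: ΔΔCt = (27.57−18.91) − (28.30−18.94) = 8.66 − 9.36 = -0.70; fold change = 2^0.70 = 1.625
TGFB12: ΔΔCt = (30.50−18.91) − (28.22−18.94) = 11.59 − 9.28 = 2.31; fold change = 2^-2.31 = 0.202
TGFB12 has the largest |ΔΔCt| = 2.31.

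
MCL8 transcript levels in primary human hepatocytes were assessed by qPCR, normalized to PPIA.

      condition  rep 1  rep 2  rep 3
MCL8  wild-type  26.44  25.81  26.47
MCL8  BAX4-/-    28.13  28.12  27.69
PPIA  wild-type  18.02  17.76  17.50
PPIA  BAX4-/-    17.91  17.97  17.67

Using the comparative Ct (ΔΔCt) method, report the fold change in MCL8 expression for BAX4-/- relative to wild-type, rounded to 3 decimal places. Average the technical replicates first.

Mean Ct: MCL8 wild-type 26.240; MCL8 BAX4-/- 27.980; PPIA wild-type 17.760; PPIA BAX4-/- 17.850
ΔCt(wild-type) = 26.240 − 17.760 = 8.480
ΔCt(BAX4-/-) = 27.980 − 17.850 = 10.130
ΔΔCt = 10.130 − 8.480 = 1.650
Fold change = 2^(−1.650) = 0.3186

0.319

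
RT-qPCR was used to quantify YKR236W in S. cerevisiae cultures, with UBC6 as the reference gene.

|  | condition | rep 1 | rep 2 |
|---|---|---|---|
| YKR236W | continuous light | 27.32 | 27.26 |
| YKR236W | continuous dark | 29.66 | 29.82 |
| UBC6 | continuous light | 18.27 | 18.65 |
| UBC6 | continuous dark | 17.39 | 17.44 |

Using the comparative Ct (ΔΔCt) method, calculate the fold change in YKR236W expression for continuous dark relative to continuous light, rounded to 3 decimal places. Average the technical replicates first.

0.089

Mean Ct: YKR236W continuous light 27.290; YKR236W continuous dark 29.740; UBC6 continuous light 18.460; UBC6 continuous dark 17.415
ΔCt(continuous light) = 27.290 − 18.460 = 8.830
ΔCt(continuous dark) = 29.740 − 17.415 = 12.325
ΔΔCt = 12.325 − 8.830 = 3.495
Fold change = 2^(−3.495) = 0.0887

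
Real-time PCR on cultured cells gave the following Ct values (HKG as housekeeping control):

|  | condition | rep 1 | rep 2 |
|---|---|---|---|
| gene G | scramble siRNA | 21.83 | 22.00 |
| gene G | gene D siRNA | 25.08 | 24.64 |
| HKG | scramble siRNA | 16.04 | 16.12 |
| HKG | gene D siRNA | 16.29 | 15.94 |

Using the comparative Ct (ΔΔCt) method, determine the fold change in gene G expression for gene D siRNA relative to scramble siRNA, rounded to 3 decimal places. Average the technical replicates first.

Mean Ct: gene G scramble siRNA 21.915; gene G gene D siRNA 24.860; HKG scramble siRNA 16.080; HKG gene D siRNA 16.115
ΔCt(scramble siRNA) = 21.915 − 16.080 = 5.835
ΔCt(gene D siRNA) = 24.860 − 16.115 = 8.745
ΔΔCt = 8.745 − 5.835 = 2.910
Fold change = 2^(−2.910) = 0.1330

0.133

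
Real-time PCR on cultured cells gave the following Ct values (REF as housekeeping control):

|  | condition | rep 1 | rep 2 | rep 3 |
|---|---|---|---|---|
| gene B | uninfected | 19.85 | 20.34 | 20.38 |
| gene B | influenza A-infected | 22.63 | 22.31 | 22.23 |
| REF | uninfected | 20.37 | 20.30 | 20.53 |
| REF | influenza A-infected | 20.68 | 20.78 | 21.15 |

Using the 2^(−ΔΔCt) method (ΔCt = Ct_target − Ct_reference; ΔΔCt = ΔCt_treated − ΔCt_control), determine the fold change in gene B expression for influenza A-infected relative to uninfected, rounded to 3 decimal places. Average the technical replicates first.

0.301

Mean Ct: gene B uninfected 20.190; gene B influenza A-infected 22.390; REF uninfected 20.400; REF influenza A-infected 20.870
ΔCt(uninfected) = 20.190 − 20.400 = -0.210
ΔCt(influenza A-infected) = 22.390 − 20.870 = 1.520
ΔΔCt = 1.520 − (-0.210) = 1.730
Fold change = 2^(−1.730) = 0.3015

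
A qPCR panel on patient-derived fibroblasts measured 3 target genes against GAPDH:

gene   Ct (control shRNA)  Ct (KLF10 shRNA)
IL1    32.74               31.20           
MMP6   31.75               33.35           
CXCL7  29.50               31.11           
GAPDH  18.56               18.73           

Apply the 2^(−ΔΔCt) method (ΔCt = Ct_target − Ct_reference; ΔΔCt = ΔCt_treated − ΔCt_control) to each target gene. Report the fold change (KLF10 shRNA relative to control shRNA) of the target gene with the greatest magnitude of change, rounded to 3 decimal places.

3.272

IL1: ΔΔCt = (31.20−18.73) − (32.74−18.56) = 12.47 − 14.18 = -1.71; fold change = 2^1.71 = 3.272
MMP6: ΔΔCt = (33.35−18.73) − (31.75−18.56) = 14.62 − 13.19 = 1.43; fold change = 2^-1.43 = 0.371
CXCL7: ΔΔCt = (31.11−18.73) − (29.50−18.56) = 12.38 − 10.94 = 1.44; fold change = 2^-1.44 = 0.369
IL1 has the largest |ΔΔCt| = 1.71.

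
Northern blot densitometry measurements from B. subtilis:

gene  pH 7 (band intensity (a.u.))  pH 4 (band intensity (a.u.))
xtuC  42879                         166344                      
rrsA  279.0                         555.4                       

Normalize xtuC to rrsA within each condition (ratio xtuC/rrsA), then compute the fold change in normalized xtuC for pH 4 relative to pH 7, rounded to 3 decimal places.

1.949

xtuC/rrsA (pH 7) = 42879 / 279.0 = 153.69
xtuC/rrsA (pH 4) = 166344 / 555.4 = 299.5
Fold change = 299.5 / 153.69 = 1.9488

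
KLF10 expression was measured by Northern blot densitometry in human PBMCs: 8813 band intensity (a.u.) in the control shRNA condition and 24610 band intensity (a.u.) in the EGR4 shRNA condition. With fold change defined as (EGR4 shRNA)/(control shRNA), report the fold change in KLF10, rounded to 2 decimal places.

Fold change = 24610 / 8813 = 2.792
KLF10 is upregulated.

2.79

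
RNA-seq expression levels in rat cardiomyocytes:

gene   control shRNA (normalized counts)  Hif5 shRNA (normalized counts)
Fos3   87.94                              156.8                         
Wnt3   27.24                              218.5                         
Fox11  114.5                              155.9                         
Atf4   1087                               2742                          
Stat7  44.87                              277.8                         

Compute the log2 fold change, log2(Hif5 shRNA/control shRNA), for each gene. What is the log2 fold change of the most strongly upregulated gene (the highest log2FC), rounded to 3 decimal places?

3.004

log2(156.8/87.94) = 0.834  (Fos3)
log2(218.5/27.24) = 3.004  (Wnt3)
log2(155.9/114.5) = 0.445  (Fox11)
log2(2742/1087) = 1.335  (Atf4)
log2(277.8/44.87) = 2.630  (Stat7)
Wnt3 is most strongly upregulated.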